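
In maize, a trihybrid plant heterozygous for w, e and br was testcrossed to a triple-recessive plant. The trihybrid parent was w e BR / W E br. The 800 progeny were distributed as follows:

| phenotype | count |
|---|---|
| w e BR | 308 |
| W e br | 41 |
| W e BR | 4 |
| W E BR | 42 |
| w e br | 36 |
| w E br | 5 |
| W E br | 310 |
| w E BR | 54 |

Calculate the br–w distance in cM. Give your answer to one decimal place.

The two rarest classes, W e BR and w E br, are the double crossovers. Comparing them with the parentals, only the w allele has switched, so w is the middle locus and the order is br – w – e.
Crossovers in the br–w interval produce the single-crossover classes w e br and W E BR (36 + 42 = 78) plus the double crossovers (9).
RF(br–w) = (78 + 9) / 800 = 87/800 = 0.1087 → 10.9 cM.

10.9 cM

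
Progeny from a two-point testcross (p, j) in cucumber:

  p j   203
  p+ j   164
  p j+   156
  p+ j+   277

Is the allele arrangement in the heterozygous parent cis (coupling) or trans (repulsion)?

cis

The two most frequent classes are p+ j+ (277) and p j (203); these are the parental (non-recombinant) types.
So the F1 carried p+ j+ on one chromosome and p j on the other — the recessive alleles are on the same chromosome (cis / coupling).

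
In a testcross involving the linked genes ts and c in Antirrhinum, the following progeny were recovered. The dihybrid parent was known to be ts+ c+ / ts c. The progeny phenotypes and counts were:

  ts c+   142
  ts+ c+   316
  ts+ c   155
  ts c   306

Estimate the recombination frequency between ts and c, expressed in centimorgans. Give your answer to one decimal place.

The recombinant classes are ts+ c and ts c+: 155 + 142 = 297.
Recombination frequency = 297/919 = 0.3232 ≈ 32.3%, i.e. 32.3 centimorgans.

32.3 centimorgans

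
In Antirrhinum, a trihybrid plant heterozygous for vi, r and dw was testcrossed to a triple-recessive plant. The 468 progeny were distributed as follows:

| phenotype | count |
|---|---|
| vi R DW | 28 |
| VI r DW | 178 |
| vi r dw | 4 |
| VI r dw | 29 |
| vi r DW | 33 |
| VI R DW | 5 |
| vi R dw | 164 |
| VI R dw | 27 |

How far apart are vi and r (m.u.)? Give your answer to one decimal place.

The two most frequent reciprocal classes, VI r DW and vi R dw, are the parental types, so the F1 was VI r DW / vi R dw.
The two rarest classes, VI R DW and vi r dw, are the double crossovers. Comparing them with the parentals, only the r allele has switched, so r is the middle locus and the order is dw – r – vi.
Crossovers in the r–vi interval produce the single-crossover classes vi r DW and VI R dw (33 + 27 = 60) plus the double crossovers (9).
RF(r–vi) = (60 + 9) / 468 = 69/468 = 0.1474 → 14.7 m.u.

14.7 m.u.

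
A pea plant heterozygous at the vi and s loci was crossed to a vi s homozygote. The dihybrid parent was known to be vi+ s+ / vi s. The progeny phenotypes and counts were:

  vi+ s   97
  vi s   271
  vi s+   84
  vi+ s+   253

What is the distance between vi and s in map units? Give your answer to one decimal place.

The recombinant classes are vi+ s and vi s+: 97 + 84 = 181.
Recombination frequency = 181/705 = 0.2567 ≈ 25.7%, i.e. 25.7 map units.

25.7 map units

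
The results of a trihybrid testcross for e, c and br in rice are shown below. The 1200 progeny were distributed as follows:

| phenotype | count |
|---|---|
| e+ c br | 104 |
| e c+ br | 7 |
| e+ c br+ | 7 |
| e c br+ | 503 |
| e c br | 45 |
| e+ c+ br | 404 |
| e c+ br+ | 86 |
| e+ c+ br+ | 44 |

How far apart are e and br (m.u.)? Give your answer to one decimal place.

8.6 m.u.

The two most frequent reciprocal classes, e c br+ and e+ c+ br, are the parental types, so the F1 was e c br+ / e+ c+ br.
The two rarest classes, e+ c br+ and e c+ br, are the double crossovers. Comparing them with the parentals, only the e allele has switched, so e is the middle locus and the order is c – e – br.
Crossovers in the e–br interval produce the single-crossover classes e c br and e+ c+ br+ (45 + 44 = 89) plus the double crossovers (14).
RF(e–br) = (89 + 14) / 1200 = 103/1200 = 0.0858 → 8.6 m.u.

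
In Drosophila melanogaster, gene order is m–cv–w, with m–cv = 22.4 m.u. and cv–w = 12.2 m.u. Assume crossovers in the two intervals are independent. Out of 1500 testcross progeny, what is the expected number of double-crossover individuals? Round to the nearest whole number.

41

Map distances give recombination frequencies of 0.224 and 0.122 for the two intervals.
With no interference, expected double-crossover frequency = 0.224 × 0.122 = 0.02733.
Expected number = 0.02733 × 1500 = 40.99 ≈ 41.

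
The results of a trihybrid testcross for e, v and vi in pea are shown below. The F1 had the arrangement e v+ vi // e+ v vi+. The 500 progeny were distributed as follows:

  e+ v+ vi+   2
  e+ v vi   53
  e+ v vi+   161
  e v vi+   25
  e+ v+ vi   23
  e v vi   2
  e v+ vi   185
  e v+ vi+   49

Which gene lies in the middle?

v

The two rarest classes, e v vi and e+ v+ vi+, are the double crossovers. Comparing them with the parentals, only the v allele has switched, so v is the middle locus and the order is e – v – vi.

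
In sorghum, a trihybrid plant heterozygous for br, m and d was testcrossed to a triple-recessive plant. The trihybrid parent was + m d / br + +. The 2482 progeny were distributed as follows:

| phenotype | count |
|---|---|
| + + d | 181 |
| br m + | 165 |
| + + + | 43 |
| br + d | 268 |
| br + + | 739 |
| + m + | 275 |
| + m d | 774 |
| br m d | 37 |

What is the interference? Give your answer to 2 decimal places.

0.25

The two rarest classes, br m d and + + +, are the double crossovers. Comparing them with the parentals, only the br allele has switched, so br is the middle locus and the order is d – br – m.
d–br: (543 + 80)/2482 = 0.2510; br–m: (346 + 80)/2482 = 0.1716.
Expected DCO frequency = 0.2510 × 0.1716 ≈ 0.04307; observed = 80/2482 ≈ 0.03223.
Coefficient of coincidence = 0.03223/0.04307 ≈ 0.75; interference = 1 − 0.75 = 0.25.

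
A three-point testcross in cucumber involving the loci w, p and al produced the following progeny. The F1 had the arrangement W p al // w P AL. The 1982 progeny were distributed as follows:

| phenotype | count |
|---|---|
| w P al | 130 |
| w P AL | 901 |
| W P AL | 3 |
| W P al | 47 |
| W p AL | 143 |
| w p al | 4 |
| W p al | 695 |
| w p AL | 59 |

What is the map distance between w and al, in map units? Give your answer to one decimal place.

The two rarest classes, w p al and W P AL, are the double crossovers. Comparing them with the parentals, only the w allele has switched, so w is the middle locus and the order is p – w – al.
Crossovers in the w–al interval produce the single-crossover classes W p AL and w P al (143 + 130 = 273) plus the double crossovers (7).
RF(w–al) = (273 + 7) / 1982 = 280/1982 = 0.1413 → 14.1 map units.

14.1 map units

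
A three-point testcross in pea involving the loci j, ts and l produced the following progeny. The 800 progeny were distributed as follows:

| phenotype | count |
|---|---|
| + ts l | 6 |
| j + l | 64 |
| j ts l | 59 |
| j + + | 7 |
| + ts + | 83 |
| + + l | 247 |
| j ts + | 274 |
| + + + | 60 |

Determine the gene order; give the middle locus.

The two most frequent reciprocal classes, + + l and j ts +, are the parental types, so the F1 was + + l / j ts +.
The two rarest classes, + ts l and j + +, are the double crossovers. Comparing them with the parentals, only the ts allele has switched, so ts is the middle locus and the order is l – ts – j.

ts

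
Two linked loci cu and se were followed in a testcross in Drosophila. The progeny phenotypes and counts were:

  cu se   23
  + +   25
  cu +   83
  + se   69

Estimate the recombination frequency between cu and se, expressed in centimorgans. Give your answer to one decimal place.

24.0 centimorgans

The two most frequent classes, + se (69) and cu + (83), are the parental types, so the F1 was + se / cu +.
The recombinant classes are + + and cu se: 25 + 23 = 48.
Recombination frequency = 48/200 = 0.2400 ≈ 24.0%, i.e. 24.0 centimorgans.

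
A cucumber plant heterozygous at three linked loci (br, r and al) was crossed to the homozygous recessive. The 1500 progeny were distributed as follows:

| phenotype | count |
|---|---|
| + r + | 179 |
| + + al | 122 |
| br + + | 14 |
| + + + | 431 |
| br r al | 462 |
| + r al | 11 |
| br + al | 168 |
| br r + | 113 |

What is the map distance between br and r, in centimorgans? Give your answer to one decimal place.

24.8 centimorgans

The two most frequent reciprocal classes, br r al and + + +, are the parental types, so the F1 was br r al / + + +.
The two rarest classes, + r al and br + +, are the double crossovers. Comparing them with the parentals, only the br allele has switched, so br is the middle locus and the order is r – br – al.
Crossovers in the r–br interval produce the single-crossover classes br + al and + r + (168 + 179 = 347) plus the double crossovers (25).
RF(r–br) = (347 + 25) / 1500 = 372/1500 = 0.2480 → 24.8 centimorgans.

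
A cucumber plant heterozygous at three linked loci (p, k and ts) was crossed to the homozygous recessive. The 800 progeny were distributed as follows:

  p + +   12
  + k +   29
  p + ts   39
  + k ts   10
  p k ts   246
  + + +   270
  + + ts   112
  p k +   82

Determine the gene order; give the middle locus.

The two most frequent reciprocal classes, p k ts and + + +, are the parental types, so the F1 was p k ts / + + +.
The two rarest classes, + k ts and p + +, are the double crossovers. Comparing them with the parentals, only the p allele has switched, so p is the middle locus and the order is k – p – ts.

p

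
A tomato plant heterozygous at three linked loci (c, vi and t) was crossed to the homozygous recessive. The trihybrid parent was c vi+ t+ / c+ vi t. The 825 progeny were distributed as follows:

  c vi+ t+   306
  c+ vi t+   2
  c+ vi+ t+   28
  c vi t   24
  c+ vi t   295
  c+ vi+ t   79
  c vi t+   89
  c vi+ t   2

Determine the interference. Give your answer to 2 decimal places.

0.66

The two rarest classes, c vi+ t and c+ vi t+, are the double crossovers. Comparing them with the parentals, only the t allele has switched, so t is the middle locus and the order is vi – t – c.
vi–t: (168 + 4)/825 = 0.2085; t–c: (52 + 4)/825 = 0.0679.
Expected DCO frequency = 0.2085 × 0.0679 ≈ 0.01416; observed = 4/825 ≈ 0.00485.
Coefficient of coincidence = 0.00485/0.01416 ≈ 0.34; interference = 1 − 0.34 = 0.66.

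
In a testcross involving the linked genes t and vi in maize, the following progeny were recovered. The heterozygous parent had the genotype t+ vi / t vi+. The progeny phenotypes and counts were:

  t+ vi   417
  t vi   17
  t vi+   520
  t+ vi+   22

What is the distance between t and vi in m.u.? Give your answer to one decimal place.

The recombinant classes are t+ vi+ and t vi: 22 + 17 = 39.
Recombination frequency = 39/976 = 0.0400 ≈ 4.0%, i.e. 4.0 m.u.

4.0 m.u.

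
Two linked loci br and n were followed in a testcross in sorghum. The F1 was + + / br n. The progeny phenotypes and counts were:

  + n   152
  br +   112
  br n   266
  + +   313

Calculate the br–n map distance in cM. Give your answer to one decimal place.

The recombinant classes are + n and br +: 152 + 112 = 264.
Recombination frequency = 264/843 = 0.3132 ≈ 31.3%, i.e. 31.3 cM.

31.3 cM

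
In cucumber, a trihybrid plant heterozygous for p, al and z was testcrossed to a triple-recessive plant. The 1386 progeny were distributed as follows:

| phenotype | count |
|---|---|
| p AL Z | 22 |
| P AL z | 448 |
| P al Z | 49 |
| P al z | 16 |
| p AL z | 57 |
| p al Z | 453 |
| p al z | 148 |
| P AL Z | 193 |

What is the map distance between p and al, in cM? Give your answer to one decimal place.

The two most frequent reciprocal classes, P AL z and p al Z, are the parental types, so the F1 was P AL z / p al Z.
The two rarest classes, P al z and p AL Z, are the double crossovers. Comparing them with the parentals, only the al allele has switched, so al is the middle locus and the order is p – al – z.
Crossovers in the p–al interval produce the single-crossover classes p AL z and P al Z (57 + 49 = 106) plus the double crossovers (38).
RF(p–al) = (106 + 38) / 1386 = 144/1386 = 0.1039 → 10.4 cM.

10.4 cM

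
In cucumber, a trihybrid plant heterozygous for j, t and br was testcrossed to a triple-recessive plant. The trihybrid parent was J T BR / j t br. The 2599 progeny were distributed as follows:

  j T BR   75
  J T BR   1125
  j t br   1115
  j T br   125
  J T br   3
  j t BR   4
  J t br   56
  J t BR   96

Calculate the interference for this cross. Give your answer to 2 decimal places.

The two rarest classes, J T br and j t BR, are the double crossovers. Comparing them with the parentals, only the br allele has switched, so br is the middle locus and the order is t – br – j.
t–br: (221 + 7)/2599 = 0.0877; br–j: (131 + 7)/2599 = 0.0531.
Expected DCO frequency = 0.0877 × 0.0531 ≈ 0.00466; observed = 7/2599 ≈ 0.00269.
Coefficient of coincidence = 0.00269/0.00466 ≈ 0.58; interference = 1 − 0.58 = 0.42.

0.42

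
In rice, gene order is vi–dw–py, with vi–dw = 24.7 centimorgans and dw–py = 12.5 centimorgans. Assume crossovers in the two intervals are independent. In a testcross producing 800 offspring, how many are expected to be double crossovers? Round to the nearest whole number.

25

Map distances give recombination frequencies of 0.247 and 0.125 for the two intervals.
With no interference, expected double-crossover frequency = 0.247 × 0.125 = 0.03087.
Expected number = 0.03087 × 800 = 24.70 ≈ 25.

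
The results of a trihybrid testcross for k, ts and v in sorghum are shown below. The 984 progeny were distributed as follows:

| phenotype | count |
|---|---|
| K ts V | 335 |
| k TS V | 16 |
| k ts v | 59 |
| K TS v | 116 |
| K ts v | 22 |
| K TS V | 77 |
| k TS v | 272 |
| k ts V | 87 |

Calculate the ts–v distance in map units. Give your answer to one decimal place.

17.7 map units

The two most frequent reciprocal classes, k TS v and K ts V, are the parental types, so the F1 was k TS v / K ts V.
The two rarest classes, k TS V and K ts v, are the double crossovers. Comparing them with the parentals, only the v allele has switched, so v is the middle locus and the order is k – v – ts.
Crossovers in the v–ts interval produce the single-crossover classes k ts v and K TS V (59 + 77 = 136) plus the double crossovers (38).
RF(v–ts) = (136 + 38) / 984 = 174/984 = 0.1768 → 17.7 map units.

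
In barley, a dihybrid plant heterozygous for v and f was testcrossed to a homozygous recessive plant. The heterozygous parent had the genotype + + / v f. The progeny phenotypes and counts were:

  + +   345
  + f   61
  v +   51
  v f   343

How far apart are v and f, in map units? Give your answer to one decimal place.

14.0 map units

The recombinant classes are + f and v +: 61 + 51 = 112.
Recombination frequency = 112/800 = 0.1400 ≈ 14.0%, i.e. 14.0 map units.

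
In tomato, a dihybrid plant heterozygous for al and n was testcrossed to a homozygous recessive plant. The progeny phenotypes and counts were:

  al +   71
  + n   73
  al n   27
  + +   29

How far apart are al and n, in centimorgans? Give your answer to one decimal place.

28.0 centimorgans

The two most frequent classes, + n (73) and al + (71), are the parental types, so the F1 was + n / al +.
The recombinant classes are + + and al n: 29 + 27 = 56.
Recombination frequency = 56/200 = 0.2800 ≈ 28.0%, i.e. 28.0 centimorgans.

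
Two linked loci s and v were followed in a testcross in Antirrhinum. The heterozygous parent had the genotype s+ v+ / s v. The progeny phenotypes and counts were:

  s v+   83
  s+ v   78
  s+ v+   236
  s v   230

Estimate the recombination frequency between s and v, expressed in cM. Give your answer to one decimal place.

The recombinant classes are s+ v and s v+: 78 + 83 = 161.
Recombination frequency = 161/627 = 0.2568 ≈ 25.7%, i.e. 25.7 cM.

25.7 cM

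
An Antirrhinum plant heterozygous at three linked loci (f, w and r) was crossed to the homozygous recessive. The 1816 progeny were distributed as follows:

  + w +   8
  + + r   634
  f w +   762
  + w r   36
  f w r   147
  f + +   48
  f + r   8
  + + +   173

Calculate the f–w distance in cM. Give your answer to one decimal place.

5.5 cM

The two most frequent reciprocal classes, + + r and f w +, are the parental types, so the F1 was + + r / f w +.
The two rarest classes, f + r and + w +, are the double crossovers. Comparing them with the parentals, only the f allele has switched, so f is the middle locus and the order is r – f – w.
Crossovers in the f–w interval produce the single-crossover classes + w r and f + + (36 + 48 = 84) plus the double crossovers (16).
RF(f–w) = (84 + 16) / 1816 = 100/1816 = 0.0551 → 5.5 cM.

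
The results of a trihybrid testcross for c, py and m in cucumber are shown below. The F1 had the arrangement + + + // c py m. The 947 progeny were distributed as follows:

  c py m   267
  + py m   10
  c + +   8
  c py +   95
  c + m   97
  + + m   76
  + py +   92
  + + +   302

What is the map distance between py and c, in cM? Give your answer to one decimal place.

The two rarest classes, c + + and + py m, are the double crossovers. Comparing them with the parentals, only the c allele has switched, so c is the middle locus and the order is py – c – m.
Crossovers in the py–c interval produce the single-crossover classes + py + and c + m (92 + 97 = 189) plus the double crossovers (18).
RF(py–c) = (189 + 18) / 947 = 207/947 = 0.2186 → 21.9 cM.

21.9 cM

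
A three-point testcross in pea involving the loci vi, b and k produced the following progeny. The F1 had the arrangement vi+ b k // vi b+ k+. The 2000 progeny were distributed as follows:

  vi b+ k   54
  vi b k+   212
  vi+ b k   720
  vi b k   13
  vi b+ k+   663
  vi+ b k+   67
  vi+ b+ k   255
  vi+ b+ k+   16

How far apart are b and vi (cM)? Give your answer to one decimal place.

The two rarest classes, vi b k and vi+ b+ k+, are the double crossovers. Comparing them with the parentals, only the vi allele has switched, so vi is the middle locus and the order is k – vi – b.
Crossovers in the vi–b interval produce the single-crossover classes vi+ b+ k and vi b k+ (255 + 212 = 467) plus the double crossovers (29).
RF(vi–b) = (467 + 29) / 2000 = 496/2000 = 0.2480 → 24.8 cM.

24.8 cM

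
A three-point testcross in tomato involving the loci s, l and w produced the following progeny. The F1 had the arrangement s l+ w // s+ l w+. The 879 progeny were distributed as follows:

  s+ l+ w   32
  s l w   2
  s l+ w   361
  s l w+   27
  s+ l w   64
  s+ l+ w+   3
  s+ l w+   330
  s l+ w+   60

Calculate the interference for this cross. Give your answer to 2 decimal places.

The two rarest classes, s l w and s+ l+ w+, are the double crossovers. Comparing them with the parentals, only the l allele has switched, so l is the middle locus and the order is w – l – s.
w–l: (124 + 5)/879 = 0.1468; l–s: (59 + 5)/879 = 0.0728.
Expected DCO frequency = 0.1468 × 0.0728 ≈ 0.01069; observed = 5/879 ≈ 0.00569.
Coefficient of coincidence = 0.00569/0.01069 ≈ 0.53; interference = 1 − 0.53 = 0.47.

0.47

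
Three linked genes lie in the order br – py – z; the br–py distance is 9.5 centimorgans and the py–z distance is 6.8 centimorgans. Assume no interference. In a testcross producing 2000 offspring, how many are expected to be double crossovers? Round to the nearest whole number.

Map distances give recombination frequencies of 0.095 and 0.068 for the two intervals.
With no interference, expected double-crossover frequency = 0.095 × 0.068 = 0.00646.
Expected number = 0.00646 × 2000 = 12.92 ≈ 13.

13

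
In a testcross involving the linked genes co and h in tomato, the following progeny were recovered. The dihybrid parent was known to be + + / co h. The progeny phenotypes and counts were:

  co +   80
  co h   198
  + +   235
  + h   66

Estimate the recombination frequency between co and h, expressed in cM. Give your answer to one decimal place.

The recombinant classes are + h and co +: 66 + 80 = 146.
Recombination frequency = 146/579 = 0.2522 ≈ 25.2%, i.e. 25.2 cM.

25.2 cM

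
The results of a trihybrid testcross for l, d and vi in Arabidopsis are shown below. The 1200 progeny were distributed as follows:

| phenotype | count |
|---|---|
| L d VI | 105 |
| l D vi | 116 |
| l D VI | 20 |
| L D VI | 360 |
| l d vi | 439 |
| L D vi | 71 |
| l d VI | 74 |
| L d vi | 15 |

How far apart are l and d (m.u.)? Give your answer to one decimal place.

The two most frequent reciprocal classes, L D VI and l d vi, are the parental types, so the F1 was L D VI / l d vi.
The two rarest classes, l D VI and L d vi, are the double crossovers. Comparing them with the parentals, only the l allele has switched, so l is the middle locus and the order is vi – l – d.
Crossovers in the l–d interval produce the single-crossover classes L d VI and l D vi (105 + 116 = 221) plus the double crossovers (35).
RF(l–d) = (221 + 35) / 1200 = 256/1200 = 0.2133 → 21.3 m.u.

21.3 m.u.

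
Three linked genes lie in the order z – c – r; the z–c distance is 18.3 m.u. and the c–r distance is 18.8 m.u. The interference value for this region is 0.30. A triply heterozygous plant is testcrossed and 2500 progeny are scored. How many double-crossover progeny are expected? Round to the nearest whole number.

Map distances give recombination frequencies of 0.183 and 0.188 for the two intervals.
With interference 0.30 (so coincidence = 0.70), expected double-crossover frequency = 0.183 × 0.188 × 0.70 = 0.02408.
Expected number = 0.02408 × 2500 = 60.21 ≈ 60.

60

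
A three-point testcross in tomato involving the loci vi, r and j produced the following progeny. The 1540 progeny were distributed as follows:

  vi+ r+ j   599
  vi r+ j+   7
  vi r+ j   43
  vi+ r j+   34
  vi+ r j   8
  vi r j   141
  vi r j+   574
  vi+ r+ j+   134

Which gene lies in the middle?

r

The two most frequent reciprocal classes, vi+ r+ j and vi r j+, are the parental types, so the F1 was vi+ r+ j / vi r j+.
The two rarest classes, vi+ r j and vi r+ j+, are the double crossovers. Comparing them with the parentals, only the r allele has switched, so r is the middle locus and the order is j – r – vi.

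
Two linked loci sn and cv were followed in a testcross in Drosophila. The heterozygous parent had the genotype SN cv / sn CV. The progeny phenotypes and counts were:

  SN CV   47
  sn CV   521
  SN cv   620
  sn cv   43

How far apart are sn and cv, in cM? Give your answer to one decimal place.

7.3 cM

The recombinant classes are SN CV and sn cv: 47 + 43 = 90.
Recombination frequency = 90/1231 = 0.0731 ≈ 7.3%, i.e. 7.3 cM.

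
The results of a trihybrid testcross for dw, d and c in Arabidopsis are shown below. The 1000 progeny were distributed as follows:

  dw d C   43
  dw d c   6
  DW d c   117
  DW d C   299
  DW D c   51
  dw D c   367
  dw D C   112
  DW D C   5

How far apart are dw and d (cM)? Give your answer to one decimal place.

10.5 cM

The two most frequent reciprocal classes, DW d C and dw D c, are the parental types, so the F1 was DW d C / dw D c.
The two rarest classes, DW D C and dw d c, are the double crossovers. Comparing them with the parentals, only the d allele has switched, so d is the middle locus and the order is dw – d – c.
Crossovers in the dw–d interval produce the single-crossover classes dw d C and DW D c (43 + 51 = 94) plus the double crossovers (11).
RF(dw–d) = (94 + 11) / 1000 = 105/1000 = 0.1050 → 10.5 cM.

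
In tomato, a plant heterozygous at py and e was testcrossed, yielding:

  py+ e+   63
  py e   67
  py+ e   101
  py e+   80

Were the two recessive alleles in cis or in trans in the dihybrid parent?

The two most frequent classes are py+ e (101) and py e+ (80); these are the parental (non-recombinant) types.
So the F1 carried py+ e on one chromosome and py e+ on the other — the recessive alleles are on opposite chromosomes (trans / repulsion).

trans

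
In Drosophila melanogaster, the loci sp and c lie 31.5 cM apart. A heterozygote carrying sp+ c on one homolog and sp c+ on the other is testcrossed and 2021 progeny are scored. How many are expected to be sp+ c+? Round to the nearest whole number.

318

A map distance of 31.5 cM corresponds to a recombination frequency of 0.315.
The F1 is sp+ c / sp c+, so sp+ c+ is a recombinant gamete class with expected frequency r/2 = 0.315/2 = 0.1575.
Expected number = 0.1575 × 2021 = 318.31 ≈ 318.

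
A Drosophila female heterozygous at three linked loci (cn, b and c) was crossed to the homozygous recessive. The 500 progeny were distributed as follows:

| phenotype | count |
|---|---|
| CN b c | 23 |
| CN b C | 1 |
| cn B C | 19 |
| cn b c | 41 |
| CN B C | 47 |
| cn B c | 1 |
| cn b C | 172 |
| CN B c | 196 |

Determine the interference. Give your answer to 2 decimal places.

The two most frequent reciprocal classes, cn b C and CN B c, are the parental types, so the F1 was cn b C / CN B c.
The two rarest classes, CN b C and cn B c, are the double crossovers. Comparing them with the parentals, only the cn allele has switched, so cn is the middle locus and the order is c – cn – b.
c–cn: (88 + 2)/500 = 0.1800; cn–b: (42 + 2)/500 = 0.0880.
Expected DCO frequency = 0.1800 × 0.0880 ≈ 0.01584; observed = 2/500 ≈ 0.00400.
Coefficient of coincidence = 0.00400/0.01584 ≈ 0.25; interference = 1 − 0.25 = 0.75.

0.75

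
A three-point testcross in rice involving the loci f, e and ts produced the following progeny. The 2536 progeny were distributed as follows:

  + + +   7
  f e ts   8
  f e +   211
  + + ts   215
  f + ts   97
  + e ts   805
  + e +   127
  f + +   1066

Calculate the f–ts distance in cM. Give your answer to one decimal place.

The two most frequent reciprocal classes, + e ts and f + +, are the parental types, so the F1 was + e ts / f + +.
The two rarest classes, f e ts and + + +, are the double crossovers. Comparing them with the parentals, only the f allele has switched, so f is the middle locus and the order is ts – f – e.
Crossovers in the ts–f interval produce the single-crossover classes + e + and f + ts (127 + 97 = 224) plus the double crossovers (15).
RF(ts–f) = (224 + 15) / 2536 = 239/2536 = 0.0942 → 9.4 cM.

9.4 cM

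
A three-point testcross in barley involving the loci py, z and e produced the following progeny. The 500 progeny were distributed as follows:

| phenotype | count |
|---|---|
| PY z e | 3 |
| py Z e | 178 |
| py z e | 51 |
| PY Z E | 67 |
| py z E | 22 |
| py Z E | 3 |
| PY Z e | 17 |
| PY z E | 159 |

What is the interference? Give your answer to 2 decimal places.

0.46

The two most frequent reciprocal classes, PY z E and py Z e, are the parental types, so the F1 was PY z E / py Z e.
The two rarest classes, PY z e and py Z E, are the double crossovers. Comparing them with the parentals, only the e allele has switched, so e is the middle locus and the order is z – e – py.
z–e: (118 + 6)/500 = 0.2480; e–py: (39 + 6)/500 = 0.0900.
Expected DCO frequency = 0.2480 × 0.0900 ≈ 0.02232; observed = 6/500 ≈ 0.01200.
Coefficient of coincidence = 0.01200/0.02232 ≈ 0.54; interference = 1 − 0.54 = 0.46.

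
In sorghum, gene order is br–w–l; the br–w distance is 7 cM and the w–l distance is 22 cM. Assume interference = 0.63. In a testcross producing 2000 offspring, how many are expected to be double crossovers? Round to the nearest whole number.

Map distances give recombination frequencies of 0.070 and 0.220 for the two intervals.
With interference 0.63 (so coincidence = 0.37), expected double-crossover frequency = 0.070 × 0.220 × 0.37 = 0.00570.
Expected number = 0.00570 × 2000 = 11.40 ≈ 11.

11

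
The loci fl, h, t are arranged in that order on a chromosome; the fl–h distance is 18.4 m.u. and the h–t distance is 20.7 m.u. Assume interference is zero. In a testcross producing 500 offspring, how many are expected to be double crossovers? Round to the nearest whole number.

Map distances give recombination frequencies of 0.184 and 0.207 for the two intervals.
With no interference, expected double-crossover frequency = 0.184 × 0.207 = 0.03809.
Expected number = 0.03809 × 500 = 19.04 ≈ 19.

19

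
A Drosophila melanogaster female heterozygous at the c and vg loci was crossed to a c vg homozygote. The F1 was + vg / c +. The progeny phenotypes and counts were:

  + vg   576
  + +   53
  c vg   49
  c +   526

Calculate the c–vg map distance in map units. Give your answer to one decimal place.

The recombinant classes are + + and c vg: 53 + 49 = 102.
Recombination frequency = 102/1204 = 0.0847 ≈ 8.5%, i.e. 8.5 map units.

8.5 map units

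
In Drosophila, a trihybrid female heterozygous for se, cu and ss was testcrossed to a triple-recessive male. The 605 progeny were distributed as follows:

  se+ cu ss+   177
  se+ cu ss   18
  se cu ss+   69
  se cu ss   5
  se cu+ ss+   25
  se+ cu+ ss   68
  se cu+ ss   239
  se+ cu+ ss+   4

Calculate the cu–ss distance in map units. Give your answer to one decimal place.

The two most frequent reciprocal classes, se+ cu ss+ and se cu+ ss, are the parental types, so the F1 was se+ cu ss+ / se cu+ ss.
The two rarest classes, se+ cu+ ss+ and se cu ss, are the double crossovers. Comparing them with the parentals, only the cu allele has switched, so cu is the middle locus and the order is ss – cu – se.
Crossovers in the ss–cu interval produce the single-crossover classes se+ cu ss and se cu+ ss+ (18 + 25 = 43) plus the double crossovers (9).
RF(ss–cu) = (43 + 9) / 605 = 52/605 = 0.0860 → 8.6 map units.

8.6 map units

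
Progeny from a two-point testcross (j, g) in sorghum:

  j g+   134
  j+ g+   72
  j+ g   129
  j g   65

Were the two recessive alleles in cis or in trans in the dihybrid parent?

trans

The two most frequent classes are j+ g (129) and j g+ (134); these are the parental (non-recombinant) types.
So the F1 carried j+ g on one chromosome and j g+ on the other — the recessive alleles are on opposite chromosomes (trans / repulsion).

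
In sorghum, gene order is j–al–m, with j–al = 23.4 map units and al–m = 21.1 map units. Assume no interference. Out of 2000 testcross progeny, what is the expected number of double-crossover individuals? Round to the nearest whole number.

Map distances give recombination frequencies of 0.234 and 0.211 for the two intervals.
With no interference, expected double-crossover frequency = 0.234 × 0.211 = 0.04937.
Expected number = 0.04937 × 2000 = 98.75 ≈ 99.

99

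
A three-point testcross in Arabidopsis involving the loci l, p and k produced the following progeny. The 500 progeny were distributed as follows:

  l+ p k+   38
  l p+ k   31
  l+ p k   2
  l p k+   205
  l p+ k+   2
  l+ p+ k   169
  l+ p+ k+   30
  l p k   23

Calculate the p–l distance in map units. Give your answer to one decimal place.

The two most frequent reciprocal classes, l+ p+ k and l p k+, are the parental types, so the F1 was l+ p+ k / l p k+.
The two rarest classes, l+ p k and l p+ k+, are the double crossovers. Comparing them with the parentals, only the p allele has switched, so p is the middle locus and the order is k – p – l.
Crossovers in the p–l interval produce the single-crossover classes l p+ k and l+ p k+ (31 + 38 = 69) plus the double crossovers (4).
RF(p–l) = (69 + 4) / 500 = 73/500 = 0.1460 → 14.6 map units.

14.6 map units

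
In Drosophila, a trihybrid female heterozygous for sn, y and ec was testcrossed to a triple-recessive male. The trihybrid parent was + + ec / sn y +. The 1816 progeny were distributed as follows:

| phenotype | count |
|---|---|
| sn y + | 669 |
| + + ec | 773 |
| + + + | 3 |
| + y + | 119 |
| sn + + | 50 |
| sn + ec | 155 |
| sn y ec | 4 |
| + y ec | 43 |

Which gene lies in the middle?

ec

The two rarest classes, + + + and sn y ec, are the double crossovers. Comparing them with the parentals, only the ec allele has switched, so ec is the middle locus and the order is y – ec – sn.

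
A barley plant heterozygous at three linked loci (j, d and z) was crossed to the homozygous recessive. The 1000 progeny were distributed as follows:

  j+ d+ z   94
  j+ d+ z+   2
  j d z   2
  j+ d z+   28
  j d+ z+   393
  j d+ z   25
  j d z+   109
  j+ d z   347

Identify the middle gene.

The two most frequent reciprocal classes, j+ d z and j d+ z+, are the parental types, so the F1 was j+ d z / j d+ z+.
The two rarest classes, j d z and j+ d+ z+, are the double crossovers. Comparing them with the parentals, only the j allele has switched, so j is the middle locus and the order is z – j – d.

j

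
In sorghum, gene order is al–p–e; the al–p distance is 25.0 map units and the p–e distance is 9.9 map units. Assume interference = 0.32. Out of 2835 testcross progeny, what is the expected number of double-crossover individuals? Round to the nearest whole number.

48

Map distances give recombination frequencies of 0.250 and 0.099 for the two intervals.
With interference 0.32 (so coincidence = 0.68), expected double-crossover frequency = 0.250 × 0.099 × 0.68 = 0.01683.
Expected number = 0.01683 × 2835 = 47.71 ≈ 48.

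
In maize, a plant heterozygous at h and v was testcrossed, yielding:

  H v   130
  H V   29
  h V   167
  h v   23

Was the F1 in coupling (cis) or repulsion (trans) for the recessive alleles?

trans

The two most frequent classes are H v (130) and h V (167); these are the parental (non-recombinant) types.
So the F1 carried H v on one chromosome and h V on the other — the recessive alleles are on opposite chromosomes (trans / repulsion).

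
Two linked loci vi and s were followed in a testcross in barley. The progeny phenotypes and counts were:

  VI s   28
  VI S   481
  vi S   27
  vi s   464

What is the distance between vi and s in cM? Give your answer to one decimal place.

5.5 cM

The two most frequent classes, VI S (481) and vi s (464), are the parental types, so the F1 was VI S / vi s.
The recombinant classes are VI s and vi S: 28 + 27 = 55.
Recombination frequency = 55/1000 = 0.0550 ≈ 5.5%, i.e. 5.5 cM.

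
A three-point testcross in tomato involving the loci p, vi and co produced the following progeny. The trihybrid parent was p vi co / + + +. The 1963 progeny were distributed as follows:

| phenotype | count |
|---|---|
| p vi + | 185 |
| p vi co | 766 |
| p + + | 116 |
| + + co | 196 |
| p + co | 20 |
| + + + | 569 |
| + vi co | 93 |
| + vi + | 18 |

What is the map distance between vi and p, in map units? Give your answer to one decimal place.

12.6 map units

The two rarest classes, p + co and + vi +, are the double crossovers. Comparing them with the parentals, only the vi allele has switched, so vi is the middle locus and the order is p – vi – co.
Crossovers in the p–vi interval produce the single-crossover classes + vi co and p + + (93 + 116 = 209) plus the double crossovers (38).
RF(p–vi) = (209 + 38) / 1963 = 247/1963 = 0.1258 → 12.6 map units.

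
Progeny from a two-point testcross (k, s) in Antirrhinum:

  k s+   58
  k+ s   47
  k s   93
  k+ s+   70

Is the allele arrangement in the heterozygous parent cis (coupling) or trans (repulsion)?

cis

The two most frequent classes are k+ s+ (70) and k s (93); these are the parental (non-recombinant) types.
So the F1 carried k+ s+ on one chromosome and k s on the other — the recessive alleles are on the same chromosome (cis / coupling).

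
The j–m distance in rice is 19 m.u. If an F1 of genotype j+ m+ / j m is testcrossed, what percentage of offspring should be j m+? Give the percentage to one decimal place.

9.5%

A map distance of 19 m.u. corresponds to a recombination frequency of 0.190.
The F1 is j+ m+ / j m, so j m+ is a recombinant gamete class with expected frequency r/2 = 0.190/2 = 0.0950.
That is 0.0950 = 9.5% of the progeny.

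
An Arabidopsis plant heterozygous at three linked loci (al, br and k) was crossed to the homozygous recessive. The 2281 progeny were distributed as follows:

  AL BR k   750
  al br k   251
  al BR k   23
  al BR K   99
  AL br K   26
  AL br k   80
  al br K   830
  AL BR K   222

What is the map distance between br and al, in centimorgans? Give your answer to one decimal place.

The two most frequent reciprocal classes, al br K and AL BR k, are the parental types, so the F1 was al br K / AL BR k.
The two rarest classes, AL br K and al BR k, are the double crossovers. Comparing them with the parentals, only the al allele has switched, so al is the middle locus and the order is k – al – br.
Crossovers in the al–br interval produce the single-crossover classes al BR K and AL br k (99 + 80 = 179) plus the double crossovers (49).
RF(al–br) = (179 + 49) / 2281 = 228/2281 = 0.1000 → 10.0 centimorgans.

10.0 centimorgans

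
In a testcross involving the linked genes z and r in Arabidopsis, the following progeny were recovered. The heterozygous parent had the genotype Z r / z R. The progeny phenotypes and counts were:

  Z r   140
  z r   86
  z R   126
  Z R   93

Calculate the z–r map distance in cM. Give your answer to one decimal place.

40.2 cM

The recombinant classes are Z R and z r: 93 + 86 = 179.
Recombination frequency = 179/445 = 0.4022 ≈ 40.2%, i.e. 40.2 cM.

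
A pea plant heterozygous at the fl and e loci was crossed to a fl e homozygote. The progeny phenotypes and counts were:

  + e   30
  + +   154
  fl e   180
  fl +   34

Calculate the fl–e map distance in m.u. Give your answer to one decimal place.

16.1 m.u.

The two most frequent classes, + + (154) and fl e (180), are the parental types, so the F1 was + + / fl e.
The recombinant classes are + e and fl +: 30 + 34 = 64.
Recombination frequency = 64/398 = 0.1608 ≈ 16.1%, i.e. 16.1 m.u.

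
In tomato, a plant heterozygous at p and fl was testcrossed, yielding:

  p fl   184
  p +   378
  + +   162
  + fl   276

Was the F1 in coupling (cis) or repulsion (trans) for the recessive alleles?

The two most frequent classes are + fl (276) and p + (378); these are the parental (non-recombinant) types.
So the F1 carried + fl on one chromosome and p + on the other — the recessive alleles are on opposite chromosomes (trans / repulsion).

trans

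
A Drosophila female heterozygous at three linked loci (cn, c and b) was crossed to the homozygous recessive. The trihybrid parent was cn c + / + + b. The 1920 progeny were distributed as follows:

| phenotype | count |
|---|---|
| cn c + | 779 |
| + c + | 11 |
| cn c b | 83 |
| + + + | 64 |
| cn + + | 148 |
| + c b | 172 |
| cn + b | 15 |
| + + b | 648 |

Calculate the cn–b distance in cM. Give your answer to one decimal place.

The two rarest classes, + c + and cn + b, are the double crossovers. Comparing them with the parentals, only the cn allele has switched, so cn is the middle locus and the order is b – cn – c.
Crossovers in the b–cn interval produce the single-crossover classes cn c b and + + + (83 + 64 = 147) plus the double crossovers (26).
RF(b–cn) = (147 + 26) / 1920 = 173/1920 = 0.0901 → 9.0 cM.

9.0 cM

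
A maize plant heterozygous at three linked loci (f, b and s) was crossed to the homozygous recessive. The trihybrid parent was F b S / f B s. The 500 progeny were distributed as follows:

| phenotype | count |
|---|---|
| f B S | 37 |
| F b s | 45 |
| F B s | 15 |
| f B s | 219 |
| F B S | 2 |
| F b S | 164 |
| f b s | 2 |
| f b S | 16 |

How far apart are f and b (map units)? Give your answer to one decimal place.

The two rarest classes, F B S and f b s, are the double crossovers. Comparing them with the parentals, only the b allele has switched, so b is the middle locus and the order is f – b – s.
Crossovers in the f–b interval produce the single-crossover classes f b S and F B s (16 + 15 = 31) plus the double crossovers (4).
RF(f–b) = (31 + 4) / 500 = 35/500 = 0.0700 → 7.0 map units.

7.0 map units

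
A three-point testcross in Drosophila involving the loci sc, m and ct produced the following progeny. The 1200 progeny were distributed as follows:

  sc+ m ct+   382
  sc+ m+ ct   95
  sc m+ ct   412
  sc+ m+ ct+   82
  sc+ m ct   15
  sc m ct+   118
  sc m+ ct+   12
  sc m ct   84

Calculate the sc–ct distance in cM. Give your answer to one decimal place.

The two most frequent reciprocal classes, sc m+ ct and sc+ m ct+, are the parental types, so the F1 was sc m+ ct / sc+ m ct+.
The two rarest classes, sc m+ ct+ and sc+ m ct, are the double crossovers. Comparing them with the parentals, only the ct allele has switched, so ct is the middle locus and the order is m – ct – sc.
Crossovers in the ct–sc interval produce the single-crossover classes sc+ m+ ct and sc m ct+ (95 + 118 = 213) plus the double crossovers (27).
RF(ct–sc) = (213 + 27) / 1200 = 240/1200 = 0.2000 → 20.0 cM.

20.0 cM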